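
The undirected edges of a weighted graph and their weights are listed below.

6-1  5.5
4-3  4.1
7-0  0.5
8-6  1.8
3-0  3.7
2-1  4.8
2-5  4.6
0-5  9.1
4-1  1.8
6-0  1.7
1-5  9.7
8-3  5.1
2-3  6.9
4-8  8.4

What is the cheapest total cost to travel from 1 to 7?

7.7

Candidate routes:
1 → 4 → 3 → 0 → 7: 1.8+4.1+3.7+0.5 = 10.1
1 → 6 → 0 → 7: 5.5+1.7+0.5 = 7.7
1 → 4 → 8 → 6 → 0 → 7: 1.8+8.4+1.8+1.7+0.5 = 14.2
The minimum is 7.7 via 1 → 6 → 0 → 7.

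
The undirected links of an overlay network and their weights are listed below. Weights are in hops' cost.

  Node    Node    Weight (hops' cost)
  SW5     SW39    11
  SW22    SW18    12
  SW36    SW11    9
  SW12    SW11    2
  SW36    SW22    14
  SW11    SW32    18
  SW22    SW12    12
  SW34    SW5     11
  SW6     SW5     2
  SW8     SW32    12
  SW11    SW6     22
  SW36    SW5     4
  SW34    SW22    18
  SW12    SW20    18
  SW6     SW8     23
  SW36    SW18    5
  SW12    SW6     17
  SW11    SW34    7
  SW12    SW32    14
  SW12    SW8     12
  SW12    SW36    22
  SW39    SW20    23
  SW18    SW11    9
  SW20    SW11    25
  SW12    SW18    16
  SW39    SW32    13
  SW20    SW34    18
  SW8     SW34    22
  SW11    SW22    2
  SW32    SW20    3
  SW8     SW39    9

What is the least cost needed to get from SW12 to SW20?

17 hops' cost

Enumerating some paths:
SW12–SW32–SW20: 14+3 = 17
SW12–SW11–SW20: 2+25 = 27
SW12–SW11–SW32–SW20: 2+18+3 = 23
SW12–SW20: 18 = 18
The minimum is 17 hops' cost via SW12–SW32–SW20.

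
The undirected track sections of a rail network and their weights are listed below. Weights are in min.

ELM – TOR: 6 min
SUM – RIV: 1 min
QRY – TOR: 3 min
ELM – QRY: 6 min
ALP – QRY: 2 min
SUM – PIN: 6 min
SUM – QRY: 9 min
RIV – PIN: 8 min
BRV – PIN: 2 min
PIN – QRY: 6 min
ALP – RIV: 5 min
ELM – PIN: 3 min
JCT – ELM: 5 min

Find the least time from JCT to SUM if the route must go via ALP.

Shortest JCT→ALP: JCT → ELM → QRY → ALP = 13
Best ALP to SUM: ALP → RIV → SUM costing 6
Total via ALP: 13 + 6 = 19 min.

19 min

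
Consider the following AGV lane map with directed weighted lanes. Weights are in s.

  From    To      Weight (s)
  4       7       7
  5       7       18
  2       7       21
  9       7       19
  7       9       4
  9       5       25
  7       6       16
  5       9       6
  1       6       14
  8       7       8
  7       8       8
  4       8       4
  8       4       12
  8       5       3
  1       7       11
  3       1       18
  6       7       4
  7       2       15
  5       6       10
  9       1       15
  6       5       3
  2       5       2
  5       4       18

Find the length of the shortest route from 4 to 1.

26 s

Compare a few routes:
4–7–9–1: 7+4+15 = 26
4–8–5–9–1: 4+3+6+15 = 28
4–8–7–9–1: 4+8+4+15 = 31
The minimum is 26 s via 4–7–9–1.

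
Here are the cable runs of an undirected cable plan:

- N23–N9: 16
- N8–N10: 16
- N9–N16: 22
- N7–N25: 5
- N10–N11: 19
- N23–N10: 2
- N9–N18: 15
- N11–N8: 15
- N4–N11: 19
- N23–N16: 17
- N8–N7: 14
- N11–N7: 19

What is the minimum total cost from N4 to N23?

40

Enumerating some paths:
N4 - N11 - N7 - N8 - N10 - N23: 19+19+14+16+2 = 70
N4 - N11 - N10 - N23: 19+19+2 = 40
N4 - N11 - N8 - N10 - N23: 19+15+16+2 = 52
Cheapest is N4 - N11 - N10 - N23 at 40.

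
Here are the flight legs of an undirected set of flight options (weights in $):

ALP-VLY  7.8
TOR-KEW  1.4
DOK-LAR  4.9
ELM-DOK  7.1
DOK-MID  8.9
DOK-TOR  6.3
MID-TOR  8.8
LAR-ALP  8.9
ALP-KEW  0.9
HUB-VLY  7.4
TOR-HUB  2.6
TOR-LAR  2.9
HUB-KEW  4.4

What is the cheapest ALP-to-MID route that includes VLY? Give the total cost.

Shortest ALP→VLY: ALP → VLY = 7.8
Best VLY to MID: VLY → HUB → TOR → MID costing 18.8
Total via VLY: 7.8 + 18.8 = $26.6.

$26.6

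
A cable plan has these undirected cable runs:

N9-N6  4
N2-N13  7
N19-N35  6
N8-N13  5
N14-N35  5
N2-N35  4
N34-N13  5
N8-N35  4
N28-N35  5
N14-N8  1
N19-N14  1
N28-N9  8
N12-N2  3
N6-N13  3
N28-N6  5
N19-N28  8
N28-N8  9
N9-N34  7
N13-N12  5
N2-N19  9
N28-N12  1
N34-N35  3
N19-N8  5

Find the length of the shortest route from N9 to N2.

12

Shortest distances from N9:
N9: 0
N6: 4  (via N9)
N34: 7  (via N9)
N13: 7  (via N6)
N28: 8  (via N9)
N12: 9  (via N28)
N35: 10  (via N34)
N2: 12  (via N12)
Shortest route: N9 → N28 → N12 → N2 = 12.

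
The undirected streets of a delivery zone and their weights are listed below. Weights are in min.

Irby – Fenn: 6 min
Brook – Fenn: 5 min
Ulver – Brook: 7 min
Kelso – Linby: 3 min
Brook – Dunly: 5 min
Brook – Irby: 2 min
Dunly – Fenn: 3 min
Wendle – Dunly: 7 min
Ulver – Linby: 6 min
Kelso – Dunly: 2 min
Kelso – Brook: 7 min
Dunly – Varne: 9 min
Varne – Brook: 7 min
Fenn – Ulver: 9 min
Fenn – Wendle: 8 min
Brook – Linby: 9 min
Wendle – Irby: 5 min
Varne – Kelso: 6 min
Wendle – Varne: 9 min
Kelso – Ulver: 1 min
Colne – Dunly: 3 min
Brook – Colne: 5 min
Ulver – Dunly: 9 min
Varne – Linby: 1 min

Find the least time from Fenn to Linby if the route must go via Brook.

13 min

Best Fenn to Brook: Fenn → Brook costing 5
Shortest Brook→Linby: Brook → Varne → Linby = 8
Total via Brook: 5 + 8 = 13 min.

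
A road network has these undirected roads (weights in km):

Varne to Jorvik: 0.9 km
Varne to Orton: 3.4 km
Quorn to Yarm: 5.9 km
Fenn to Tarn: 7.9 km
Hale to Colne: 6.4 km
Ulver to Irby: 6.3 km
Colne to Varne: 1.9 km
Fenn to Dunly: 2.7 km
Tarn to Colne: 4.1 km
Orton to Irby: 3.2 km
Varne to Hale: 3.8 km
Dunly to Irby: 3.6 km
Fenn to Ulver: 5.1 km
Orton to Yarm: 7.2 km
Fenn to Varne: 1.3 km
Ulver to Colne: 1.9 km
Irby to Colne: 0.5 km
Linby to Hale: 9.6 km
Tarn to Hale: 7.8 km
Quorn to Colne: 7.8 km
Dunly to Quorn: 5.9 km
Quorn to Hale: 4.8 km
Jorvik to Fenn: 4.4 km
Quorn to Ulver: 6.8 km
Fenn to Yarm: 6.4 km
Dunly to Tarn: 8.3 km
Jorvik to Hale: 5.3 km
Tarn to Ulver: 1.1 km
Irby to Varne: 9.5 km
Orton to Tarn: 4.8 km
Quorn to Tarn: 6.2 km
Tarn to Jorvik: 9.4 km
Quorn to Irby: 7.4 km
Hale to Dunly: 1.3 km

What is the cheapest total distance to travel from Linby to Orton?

16.8 km

Settle nodes by increasing distance from Linby:
Linby: 0
Hale: 9.6  (via Linby)
Dunly: 10.9  (via Hale)
Varne: 13.4  (via Hale)
Fenn: 13.6  (via Dunly)
Jorvik: 14.3  (via Varne)
Quorn: 14.4  (via Hale)
Irby: 14.5  (via Dunly)
Colne: 15  (via Irby)
Orton: 16.8  (via Varne)
Shortest route: Linby → Hale → Varne → Orton = 16.8 km.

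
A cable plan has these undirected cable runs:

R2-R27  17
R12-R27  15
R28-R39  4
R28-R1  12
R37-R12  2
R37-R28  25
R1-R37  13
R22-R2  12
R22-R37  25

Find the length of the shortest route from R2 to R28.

59

Settle nodes by increasing distance from R2:
R2: 0
R22: 12  (via R2)
R27: 17  (via R2)
R12: 32  (via R27)
R37: 34  (via R12)
R1: 47  (via R37)
R28: 59  (via R37)
Shortest route: R2 → R27 → R12 → R37 → R28 = 59.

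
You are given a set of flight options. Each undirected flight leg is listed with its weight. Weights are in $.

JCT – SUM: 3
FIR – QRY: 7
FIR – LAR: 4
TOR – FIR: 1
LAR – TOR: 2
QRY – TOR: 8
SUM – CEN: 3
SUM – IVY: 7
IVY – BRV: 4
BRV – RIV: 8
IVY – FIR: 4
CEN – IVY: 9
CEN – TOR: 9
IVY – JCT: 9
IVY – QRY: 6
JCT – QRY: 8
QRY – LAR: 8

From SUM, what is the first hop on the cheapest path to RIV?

IVY

Enumerating some paths:
SUM - JCT - IVY - BRV - RIV: 3+9+4+8 = 24
SUM - CEN - IVY - BRV - RIV: 3+9+4+8 = 24
SUM - IVY - BRV - RIV: 7+4+8 = 19
Cheapest is SUM - IVY - BRV - RIV at $19.
So from SUM the first move is to IVY.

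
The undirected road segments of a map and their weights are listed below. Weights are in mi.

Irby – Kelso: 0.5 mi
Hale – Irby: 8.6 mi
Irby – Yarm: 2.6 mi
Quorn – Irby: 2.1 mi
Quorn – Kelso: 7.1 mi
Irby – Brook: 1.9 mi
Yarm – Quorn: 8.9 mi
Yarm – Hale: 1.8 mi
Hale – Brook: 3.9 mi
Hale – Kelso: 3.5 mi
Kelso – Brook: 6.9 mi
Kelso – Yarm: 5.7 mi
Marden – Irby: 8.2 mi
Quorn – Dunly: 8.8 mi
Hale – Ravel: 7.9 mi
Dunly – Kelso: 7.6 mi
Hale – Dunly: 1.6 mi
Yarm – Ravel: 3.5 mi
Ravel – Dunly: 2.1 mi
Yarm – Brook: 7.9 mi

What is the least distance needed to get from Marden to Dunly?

13.8 mi

Settle nodes by increasing distance from Marden:
Marden: 0
Irby: 8.2  (via Marden)
Kelso: 8.7  (via Irby)
Brook: 10.1  (via Irby)
Quorn: 10.3  (via Irby)
Yarm: 10.8  (via Irby)
Hale: 12.2  (via Kelso)
Dunly: 13.8  (via Hale)
Shortest route: Marden–Irby–Kelso–Hale–Dunly = 13.8 mi.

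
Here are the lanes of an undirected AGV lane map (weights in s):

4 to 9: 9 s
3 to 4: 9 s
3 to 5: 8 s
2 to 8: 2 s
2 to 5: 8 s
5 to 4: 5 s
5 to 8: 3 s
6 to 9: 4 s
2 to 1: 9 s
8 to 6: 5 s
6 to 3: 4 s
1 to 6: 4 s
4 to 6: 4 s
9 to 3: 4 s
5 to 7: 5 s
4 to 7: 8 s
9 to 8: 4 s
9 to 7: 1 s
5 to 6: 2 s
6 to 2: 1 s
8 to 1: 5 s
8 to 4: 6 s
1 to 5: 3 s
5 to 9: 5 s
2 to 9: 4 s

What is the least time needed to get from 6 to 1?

Candidate routes:
6–5–1: 2+3 = 5
6–2–8–5–1: 1+2+3+3 = 9
6–1: 4 = 4
6–2–8–1: 1+2+5 = 8
The minimum is 4 s via 6–1.

4 s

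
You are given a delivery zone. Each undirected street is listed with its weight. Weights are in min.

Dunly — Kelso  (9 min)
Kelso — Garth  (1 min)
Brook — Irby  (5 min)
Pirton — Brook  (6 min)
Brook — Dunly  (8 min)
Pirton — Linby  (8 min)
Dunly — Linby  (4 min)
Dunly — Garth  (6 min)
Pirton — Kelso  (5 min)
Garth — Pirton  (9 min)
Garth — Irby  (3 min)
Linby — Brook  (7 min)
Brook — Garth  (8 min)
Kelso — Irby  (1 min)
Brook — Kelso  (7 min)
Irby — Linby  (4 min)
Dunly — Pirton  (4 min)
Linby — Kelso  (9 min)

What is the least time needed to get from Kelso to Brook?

Enumerating some paths:
Kelso - Garth - Brook: 1+8 = 9
Kelso - Brook: 7 = 7
Kelso - Garth - Irby - Brook: 1+3+5 = 9
Kelso - Irby - Brook: 1+5 = 6
Cheapest is Kelso - Irby - Brook at 6 min.

6 min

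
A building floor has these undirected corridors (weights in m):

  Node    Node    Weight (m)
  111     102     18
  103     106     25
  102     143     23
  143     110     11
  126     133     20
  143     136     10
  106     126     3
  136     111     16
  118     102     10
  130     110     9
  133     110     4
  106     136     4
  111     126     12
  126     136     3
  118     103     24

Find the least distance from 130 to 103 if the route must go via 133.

Best 130 to 133: 130–110–133 costing 13
Best 133 to 103: 133–126–106–103 costing 48
Total via 133: 13 + 48 = 61 m.

61 m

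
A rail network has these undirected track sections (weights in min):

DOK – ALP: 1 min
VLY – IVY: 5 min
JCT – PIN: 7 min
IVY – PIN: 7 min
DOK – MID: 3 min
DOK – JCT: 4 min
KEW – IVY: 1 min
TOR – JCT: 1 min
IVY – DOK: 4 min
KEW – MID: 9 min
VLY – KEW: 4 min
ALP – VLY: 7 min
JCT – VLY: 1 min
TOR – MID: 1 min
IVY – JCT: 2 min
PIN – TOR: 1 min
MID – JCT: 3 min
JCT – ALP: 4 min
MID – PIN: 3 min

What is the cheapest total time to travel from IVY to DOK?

Compare a few routes:
IVY–JCT–ALP–DOK: 2+4+1 = 7
IVY–JCT–DOK: 2+4 = 6
IVY–DOK: 4 = 4
Cheapest is IVY–DOK at 4 min.

4 min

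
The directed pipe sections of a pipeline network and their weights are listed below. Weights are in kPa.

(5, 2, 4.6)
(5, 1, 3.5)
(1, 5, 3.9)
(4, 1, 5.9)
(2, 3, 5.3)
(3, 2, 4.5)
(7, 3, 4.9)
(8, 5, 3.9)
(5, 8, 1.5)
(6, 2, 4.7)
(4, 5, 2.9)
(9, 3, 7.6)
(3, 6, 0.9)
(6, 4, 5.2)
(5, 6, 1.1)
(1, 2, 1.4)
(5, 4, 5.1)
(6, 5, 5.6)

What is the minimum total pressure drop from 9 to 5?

Running Dijkstra from 9:
9: 0
3: 7.6  (via 9)
6: 8.5  (via 3)
2: 12.1  (via 3)
4: 13.7  (via 6)
5: 14.1  (via 6)
Shortest route: 9 → 3 → 6 → 5 = 14.1 kPa.

14.1 kPa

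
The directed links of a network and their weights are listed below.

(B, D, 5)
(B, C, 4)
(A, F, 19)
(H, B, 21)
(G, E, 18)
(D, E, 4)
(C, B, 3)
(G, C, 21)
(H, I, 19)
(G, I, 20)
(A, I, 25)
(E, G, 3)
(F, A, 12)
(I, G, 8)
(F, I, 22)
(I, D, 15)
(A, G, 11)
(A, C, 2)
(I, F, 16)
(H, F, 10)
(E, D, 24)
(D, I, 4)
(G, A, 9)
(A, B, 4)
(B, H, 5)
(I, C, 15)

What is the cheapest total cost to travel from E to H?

Shortest distances from E:
E: 0
G: 3  (via E)
A: 12  (via G)
C: 14  (via A)
B: 16  (via A)
D: 21  (via B)
H: 21  (via B)
Shortest route: E–G–A–B–H = 21.

21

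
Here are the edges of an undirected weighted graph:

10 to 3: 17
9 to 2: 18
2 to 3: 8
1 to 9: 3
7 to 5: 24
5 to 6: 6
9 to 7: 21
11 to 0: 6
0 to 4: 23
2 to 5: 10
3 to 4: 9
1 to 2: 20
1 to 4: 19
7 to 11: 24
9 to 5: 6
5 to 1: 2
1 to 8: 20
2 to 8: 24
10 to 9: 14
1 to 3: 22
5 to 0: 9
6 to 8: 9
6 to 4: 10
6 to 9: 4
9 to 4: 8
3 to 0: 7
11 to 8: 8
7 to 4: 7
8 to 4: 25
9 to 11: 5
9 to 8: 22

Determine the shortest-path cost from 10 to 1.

17

Running Dijkstra from 10:
10: 0
9: 14  (via 10)
1: 17  (via 9)
Shortest route: 10 → 9 → 1 = 17.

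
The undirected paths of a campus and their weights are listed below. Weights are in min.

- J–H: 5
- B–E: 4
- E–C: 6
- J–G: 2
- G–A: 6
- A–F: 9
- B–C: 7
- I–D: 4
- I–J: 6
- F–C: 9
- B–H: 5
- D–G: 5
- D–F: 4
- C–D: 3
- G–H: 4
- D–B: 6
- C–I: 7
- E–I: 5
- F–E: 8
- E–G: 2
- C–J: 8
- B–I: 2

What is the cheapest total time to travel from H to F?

13 min

Running Dijkstra from H:
H: 0
G: 4  (via H)
B: 5  (via H)
J: 5  (via H)
E: 6  (via G)
I: 7  (via B)
D: 9  (via G)
A: 10  (via G)
C: 12  (via B)
F: 13  (via D)
Shortest route: H–G–D–F = 13 min.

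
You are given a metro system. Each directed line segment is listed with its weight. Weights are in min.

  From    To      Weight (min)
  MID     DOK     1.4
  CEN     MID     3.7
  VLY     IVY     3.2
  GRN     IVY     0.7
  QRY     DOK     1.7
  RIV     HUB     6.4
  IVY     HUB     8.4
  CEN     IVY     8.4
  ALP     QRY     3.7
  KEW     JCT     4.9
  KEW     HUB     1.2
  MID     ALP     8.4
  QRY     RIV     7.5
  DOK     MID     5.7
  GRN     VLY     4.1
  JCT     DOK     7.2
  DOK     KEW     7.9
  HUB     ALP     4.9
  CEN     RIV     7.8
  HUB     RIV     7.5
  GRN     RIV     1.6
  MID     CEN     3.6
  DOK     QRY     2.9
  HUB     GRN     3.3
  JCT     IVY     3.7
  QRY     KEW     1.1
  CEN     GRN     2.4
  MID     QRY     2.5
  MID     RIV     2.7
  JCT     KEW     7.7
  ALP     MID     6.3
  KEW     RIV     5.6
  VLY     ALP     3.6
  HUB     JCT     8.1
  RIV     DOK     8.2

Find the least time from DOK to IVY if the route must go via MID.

12.4 min

Shortest DOK→MID: DOK–MID = 5.7
Best MID to IVY: MID–CEN–GRN–IVY costing 6.7
Total via MID: 5.7 + 6.7 = 12.4 min.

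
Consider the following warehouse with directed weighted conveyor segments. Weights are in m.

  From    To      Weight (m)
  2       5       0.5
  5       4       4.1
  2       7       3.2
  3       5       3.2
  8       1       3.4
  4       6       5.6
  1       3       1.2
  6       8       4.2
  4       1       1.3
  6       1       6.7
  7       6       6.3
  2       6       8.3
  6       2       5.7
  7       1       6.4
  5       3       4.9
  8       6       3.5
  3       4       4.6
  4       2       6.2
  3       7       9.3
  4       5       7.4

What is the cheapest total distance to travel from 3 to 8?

14.4 m

Running Dijkstra from 3:
3: 0
5: 3.2  (via 3)
4: 4.6  (via 3)
1: 5.9  (via 4)
7: 9.3  (via 3)
6: 10.2  (via 4)
2: 10.8  (via 4)
8: 14.4  (via 6)
Shortest route: 3–4–6–8 = 14.4 m.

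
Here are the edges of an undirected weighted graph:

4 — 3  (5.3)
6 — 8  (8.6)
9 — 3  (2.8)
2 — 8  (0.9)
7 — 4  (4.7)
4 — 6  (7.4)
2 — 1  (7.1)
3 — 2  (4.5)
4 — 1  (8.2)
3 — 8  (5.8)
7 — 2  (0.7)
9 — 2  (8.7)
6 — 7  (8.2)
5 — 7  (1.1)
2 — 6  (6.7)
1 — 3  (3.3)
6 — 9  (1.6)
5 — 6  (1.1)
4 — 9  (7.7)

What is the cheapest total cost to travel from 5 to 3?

5.5

Settle nodes by increasing distance from 5:
5: 0
6: 1.1  (via 5)
7: 1.1  (via 5)
2: 1.8  (via 7)
8: 2.7  (via 2)
9: 2.7  (via 6)
3: 5.5  (via 9)
Shortest route: 5 → 6 → 9 → 3 = 5.5.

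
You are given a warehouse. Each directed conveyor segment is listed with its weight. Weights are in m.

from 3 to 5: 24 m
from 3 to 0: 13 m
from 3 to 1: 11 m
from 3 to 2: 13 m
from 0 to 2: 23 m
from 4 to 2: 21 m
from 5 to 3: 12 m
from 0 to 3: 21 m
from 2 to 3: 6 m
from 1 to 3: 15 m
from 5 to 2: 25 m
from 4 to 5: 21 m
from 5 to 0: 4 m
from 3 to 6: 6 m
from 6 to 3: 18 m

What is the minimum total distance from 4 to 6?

Candidate routes:
4–5–3–6: 21+12+6 = 39
4–5–2–3–6: 21+25+6+6 = 58
4–5–0–3–6: 21+4+21+6 = 52
4–2–3–6: 21+6+6 = 33
Cheapest is 4–2–3–6 at 33 m.

33 m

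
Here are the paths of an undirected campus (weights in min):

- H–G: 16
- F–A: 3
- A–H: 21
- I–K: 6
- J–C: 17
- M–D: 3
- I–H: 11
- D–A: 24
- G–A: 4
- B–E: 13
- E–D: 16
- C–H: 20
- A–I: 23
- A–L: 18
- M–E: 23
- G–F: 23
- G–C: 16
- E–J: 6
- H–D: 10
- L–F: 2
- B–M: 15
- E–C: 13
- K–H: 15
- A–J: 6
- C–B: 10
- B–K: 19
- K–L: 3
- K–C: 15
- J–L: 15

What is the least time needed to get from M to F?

30 min

Settle nodes by increasing distance from M:
M: 0
D: 3  (via M)
H: 13  (via D)
B: 15  (via M)
E: 19  (via D)
I: 24  (via H)
C: 25  (via B)
J: 25  (via E)
A: 27  (via D)
K: 28  (via H)
G: 29  (via H)
F: 30  (via A)
Shortest route: M → D → A → F = 30 min.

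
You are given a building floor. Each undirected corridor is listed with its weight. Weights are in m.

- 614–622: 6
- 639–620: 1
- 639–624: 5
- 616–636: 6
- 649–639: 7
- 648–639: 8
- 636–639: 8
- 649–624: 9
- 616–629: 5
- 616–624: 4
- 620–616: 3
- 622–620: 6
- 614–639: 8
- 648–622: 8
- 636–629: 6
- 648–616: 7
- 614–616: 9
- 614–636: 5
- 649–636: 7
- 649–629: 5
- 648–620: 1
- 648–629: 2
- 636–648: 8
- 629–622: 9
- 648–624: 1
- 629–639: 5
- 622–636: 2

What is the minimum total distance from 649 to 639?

7 m

Compare a few routes:
649–639: 7 = 7
649–629–648–620–639: 5+2+1+1 = 9
649–629–639: 5+5 = 10
Cheapest is 649–639 at 7 m.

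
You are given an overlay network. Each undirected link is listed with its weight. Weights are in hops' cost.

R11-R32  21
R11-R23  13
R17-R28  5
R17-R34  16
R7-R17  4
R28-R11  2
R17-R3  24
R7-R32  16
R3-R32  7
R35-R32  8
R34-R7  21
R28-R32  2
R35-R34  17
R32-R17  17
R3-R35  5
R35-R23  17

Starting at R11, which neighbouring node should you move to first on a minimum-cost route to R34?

R28

Candidate routes:
R11–R28–R32–R35–R34: 2+2+8+17 = 29
R11–R28–R17–R34: 2+5+16 = 23
Cheapest is R11–R28–R17–R34 at 23 hops' cost.
So from R11 the first move is to R28.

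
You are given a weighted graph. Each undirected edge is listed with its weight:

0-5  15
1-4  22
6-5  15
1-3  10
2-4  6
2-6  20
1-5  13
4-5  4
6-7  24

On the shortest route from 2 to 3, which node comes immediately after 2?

Candidate routes:
2–4–5–1–3: 6+4+13+10 = 33
2–4–1–3: 6+22+10 = 38
2–6–5–1–3: 20+15+13+10 = 58
The minimum is 33 via 2–4–5–1–3.
So from 2 the first move is to 4.

4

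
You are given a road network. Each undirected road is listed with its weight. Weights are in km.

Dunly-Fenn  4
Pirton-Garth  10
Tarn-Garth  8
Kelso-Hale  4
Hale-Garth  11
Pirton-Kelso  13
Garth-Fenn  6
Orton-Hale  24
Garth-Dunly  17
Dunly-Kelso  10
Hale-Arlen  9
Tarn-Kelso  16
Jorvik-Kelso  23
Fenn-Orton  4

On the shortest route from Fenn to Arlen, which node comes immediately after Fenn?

Compare a few routes:
Fenn → Garth → Hale → Arlen: 6+11+9 = 26
Fenn → Orton → Hale → Arlen: 4+24+9 = 37
Fenn → Dunly → Kelso → Hale → Arlen: 4+10+4+9 = 27
Fenn → Dunly → Garth → Hale → Arlen: 4+17+11+9 = 41
The minimum is 26 km via Fenn → Garth → Hale → Arlen.
So from Fenn the first move is to Garth.

Garth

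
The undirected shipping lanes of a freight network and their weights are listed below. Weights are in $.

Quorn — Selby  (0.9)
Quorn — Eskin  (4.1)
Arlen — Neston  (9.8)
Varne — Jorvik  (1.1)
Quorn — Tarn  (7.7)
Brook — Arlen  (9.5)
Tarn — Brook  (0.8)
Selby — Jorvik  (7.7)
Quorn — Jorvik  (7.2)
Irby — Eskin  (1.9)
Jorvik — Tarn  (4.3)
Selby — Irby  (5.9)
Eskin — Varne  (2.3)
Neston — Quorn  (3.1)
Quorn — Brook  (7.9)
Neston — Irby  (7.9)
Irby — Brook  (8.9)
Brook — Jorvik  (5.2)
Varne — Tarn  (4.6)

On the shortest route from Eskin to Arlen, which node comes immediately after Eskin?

Compare a few routes:
Eskin - Varne - Tarn - Brook - Arlen: 2.3+4.6+0.8+9.5 = 17.2
Eskin - Quorn - Neston - Arlen: 4.1+3.1+9.8 = 17
Cheapest is Eskin - Quorn - Neston - Arlen at $17.
So from Eskin the first move is to Quorn.

Quorn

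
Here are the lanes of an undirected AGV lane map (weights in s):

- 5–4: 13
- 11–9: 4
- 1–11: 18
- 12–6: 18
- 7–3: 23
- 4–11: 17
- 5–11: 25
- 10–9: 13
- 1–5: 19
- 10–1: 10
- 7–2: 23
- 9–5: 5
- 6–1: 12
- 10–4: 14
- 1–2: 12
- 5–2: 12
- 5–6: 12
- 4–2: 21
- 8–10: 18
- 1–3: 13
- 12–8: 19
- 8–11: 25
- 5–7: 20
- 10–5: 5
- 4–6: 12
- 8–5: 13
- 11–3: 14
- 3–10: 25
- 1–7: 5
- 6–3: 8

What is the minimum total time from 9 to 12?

35 s

Enumerating some paths:
9–11–3–6–12: 4+14+8+18 = 44
9–5–8–12: 5+13+19 = 37
9–5–6–12: 5+12+18 = 35
The minimum is 35 s via 9–5–6–12.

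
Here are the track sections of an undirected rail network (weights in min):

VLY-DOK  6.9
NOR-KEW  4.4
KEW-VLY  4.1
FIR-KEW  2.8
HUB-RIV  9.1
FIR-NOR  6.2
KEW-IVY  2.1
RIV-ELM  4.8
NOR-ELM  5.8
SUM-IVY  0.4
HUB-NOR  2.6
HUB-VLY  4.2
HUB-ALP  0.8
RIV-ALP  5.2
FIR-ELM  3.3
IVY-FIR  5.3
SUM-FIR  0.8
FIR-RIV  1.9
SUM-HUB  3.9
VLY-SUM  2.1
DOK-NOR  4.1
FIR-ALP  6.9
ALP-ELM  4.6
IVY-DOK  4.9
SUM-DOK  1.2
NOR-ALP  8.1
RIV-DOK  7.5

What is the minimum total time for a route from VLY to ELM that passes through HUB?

Best VLY to HUB: VLY → HUB costing 4.2
Best HUB to ELM: HUB → ALP → ELM costing 5.4
Total via HUB: 4.2 + 5.4 = 9.6 min.

9.6 min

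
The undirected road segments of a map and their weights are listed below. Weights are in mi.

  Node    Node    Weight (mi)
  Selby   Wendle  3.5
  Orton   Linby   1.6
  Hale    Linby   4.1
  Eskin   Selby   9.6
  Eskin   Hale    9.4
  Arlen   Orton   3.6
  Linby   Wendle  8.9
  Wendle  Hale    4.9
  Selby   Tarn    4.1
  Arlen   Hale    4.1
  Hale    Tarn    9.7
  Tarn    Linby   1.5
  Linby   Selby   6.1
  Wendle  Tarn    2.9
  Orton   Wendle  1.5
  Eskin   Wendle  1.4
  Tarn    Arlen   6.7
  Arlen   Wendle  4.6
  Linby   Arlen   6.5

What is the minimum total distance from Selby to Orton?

5 mi

Settle nodes by increasing distance from Selby:
Selby: 0
Wendle: 3.5  (via Selby)
Tarn: 4.1  (via Selby)
Eskin: 4.9  (via Wendle)
Orton: 5  (via Wendle)
Shortest route: Selby → Wendle → Orton = 5 mi.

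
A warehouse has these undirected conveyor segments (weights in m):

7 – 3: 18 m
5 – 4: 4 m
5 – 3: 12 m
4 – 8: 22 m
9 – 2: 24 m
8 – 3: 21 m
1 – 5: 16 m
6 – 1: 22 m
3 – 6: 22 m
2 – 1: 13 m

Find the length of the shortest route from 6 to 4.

Settle nodes by increasing distance from 6:
6: 0
1: 22  (via 6)
3: 22  (via 6)
5: 34  (via 3)
2: 35  (via 1)
4: 38  (via 5)
Shortest route: 6–3–5–4 = 38 m.

38 m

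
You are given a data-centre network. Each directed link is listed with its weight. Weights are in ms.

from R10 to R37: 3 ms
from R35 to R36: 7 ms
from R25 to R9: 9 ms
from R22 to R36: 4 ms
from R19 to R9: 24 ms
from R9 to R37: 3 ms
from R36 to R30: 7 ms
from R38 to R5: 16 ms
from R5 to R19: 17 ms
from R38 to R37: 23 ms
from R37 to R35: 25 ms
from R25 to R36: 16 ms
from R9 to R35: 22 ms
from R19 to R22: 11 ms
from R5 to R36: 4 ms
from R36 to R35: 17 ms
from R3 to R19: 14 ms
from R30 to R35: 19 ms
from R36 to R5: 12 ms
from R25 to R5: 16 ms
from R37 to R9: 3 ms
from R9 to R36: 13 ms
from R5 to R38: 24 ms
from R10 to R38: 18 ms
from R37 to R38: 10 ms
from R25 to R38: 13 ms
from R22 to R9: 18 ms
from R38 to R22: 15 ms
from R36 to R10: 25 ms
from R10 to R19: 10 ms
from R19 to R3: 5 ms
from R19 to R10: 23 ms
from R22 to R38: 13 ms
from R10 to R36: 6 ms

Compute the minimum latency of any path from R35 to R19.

Shortest distances from R35:
R35: 0
R36: 7  (via R35)
R30: 14  (via R36)
R5: 19  (via R36)
R10: 32  (via R36)
R37: 35  (via R10)
R19: 36  (via R5)
Shortest route: R35–R36–R5–R19 = 36 ms.

36 ms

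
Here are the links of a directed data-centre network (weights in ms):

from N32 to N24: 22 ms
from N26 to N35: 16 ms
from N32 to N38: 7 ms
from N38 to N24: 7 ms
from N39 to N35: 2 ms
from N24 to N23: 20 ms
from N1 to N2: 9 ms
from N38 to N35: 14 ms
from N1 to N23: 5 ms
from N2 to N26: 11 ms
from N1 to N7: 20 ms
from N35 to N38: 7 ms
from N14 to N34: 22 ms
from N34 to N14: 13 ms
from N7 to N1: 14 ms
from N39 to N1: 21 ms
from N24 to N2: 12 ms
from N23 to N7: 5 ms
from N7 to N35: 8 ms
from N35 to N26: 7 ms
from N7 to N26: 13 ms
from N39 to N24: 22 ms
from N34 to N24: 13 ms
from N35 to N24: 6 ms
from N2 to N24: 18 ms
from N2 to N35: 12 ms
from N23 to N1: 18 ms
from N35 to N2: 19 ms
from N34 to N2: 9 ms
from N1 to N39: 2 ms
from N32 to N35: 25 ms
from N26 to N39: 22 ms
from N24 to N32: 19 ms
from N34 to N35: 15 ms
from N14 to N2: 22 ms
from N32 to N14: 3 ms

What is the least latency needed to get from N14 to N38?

41 ms

Enumerating some paths:
N14 - N34 - N2 - N35 - N38: 22+9+12+7 = 50
N14 - N2 - N35 - N38: 22+12+7 = 41
N14 - N34 - N35 - N38: 22+15+7 = 44
The minimum is 41 ms via N14 - N2 - N35 - N38.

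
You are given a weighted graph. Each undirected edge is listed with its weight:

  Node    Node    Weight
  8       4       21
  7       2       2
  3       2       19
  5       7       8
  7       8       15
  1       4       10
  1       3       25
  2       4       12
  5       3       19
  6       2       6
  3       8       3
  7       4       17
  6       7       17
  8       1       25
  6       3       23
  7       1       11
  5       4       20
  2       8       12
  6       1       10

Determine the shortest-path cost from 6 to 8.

18

Running Dijkstra from 6:
6: 0
2: 6  (via 6)
7: 8  (via 2)
1: 10  (via 6)
5: 16  (via 7)
4: 18  (via 2)
8: 18  (via 2)
Shortest route: 6–2–8 = 18.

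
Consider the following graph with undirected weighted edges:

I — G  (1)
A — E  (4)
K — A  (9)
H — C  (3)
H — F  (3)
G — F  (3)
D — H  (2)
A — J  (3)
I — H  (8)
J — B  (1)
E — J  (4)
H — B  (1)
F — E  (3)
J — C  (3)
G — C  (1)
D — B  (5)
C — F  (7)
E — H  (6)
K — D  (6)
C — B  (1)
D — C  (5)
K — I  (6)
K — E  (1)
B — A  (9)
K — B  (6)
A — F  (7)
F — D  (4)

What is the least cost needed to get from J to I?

4

Running Dijkstra from J:
J: 0
B: 1  (via J)
C: 2  (via B)
H: 2  (via B)
A: 3  (via J)
G: 3  (via C)
D: 4  (via H)
E: 4  (via J)
I: 4  (via G)
Shortest route: J → B → C → G → I = 4.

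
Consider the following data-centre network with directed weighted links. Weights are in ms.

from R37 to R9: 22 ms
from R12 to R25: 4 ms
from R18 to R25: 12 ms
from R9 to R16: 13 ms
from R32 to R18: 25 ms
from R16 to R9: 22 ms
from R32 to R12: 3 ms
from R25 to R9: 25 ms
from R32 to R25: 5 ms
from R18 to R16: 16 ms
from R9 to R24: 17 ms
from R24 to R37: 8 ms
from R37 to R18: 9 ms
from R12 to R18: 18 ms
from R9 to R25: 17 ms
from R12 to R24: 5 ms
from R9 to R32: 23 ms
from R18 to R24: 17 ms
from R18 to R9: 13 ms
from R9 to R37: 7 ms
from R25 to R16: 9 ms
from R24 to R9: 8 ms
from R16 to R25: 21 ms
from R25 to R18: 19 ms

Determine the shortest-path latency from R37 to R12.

Compare a few routes:
R37–R9–R32–R12: 22+23+3 = 48
R37–R18–R24–R9–R32–R12: 9+17+8+23+3 = 60
The minimum is 48 ms via R37–R9–R32–R12.

48 ms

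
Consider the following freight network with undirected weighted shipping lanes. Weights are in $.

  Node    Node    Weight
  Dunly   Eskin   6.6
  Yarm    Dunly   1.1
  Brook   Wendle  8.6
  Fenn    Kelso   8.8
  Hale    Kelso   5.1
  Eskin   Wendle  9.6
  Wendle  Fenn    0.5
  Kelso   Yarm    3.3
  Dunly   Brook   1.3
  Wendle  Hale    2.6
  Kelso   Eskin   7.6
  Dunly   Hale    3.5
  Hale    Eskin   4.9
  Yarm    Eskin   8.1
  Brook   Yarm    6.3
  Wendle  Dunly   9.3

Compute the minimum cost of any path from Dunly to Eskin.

Settle nodes by increasing distance from Dunly:
Dunly: 0
Yarm: 1.1  (via Dunly)
Brook: 1.3  (via Dunly)
Hale: 3.5  (via Dunly)
Kelso: 4.4  (via Yarm)
Wendle: 6.1  (via Hale)
Fenn: 6.6  (via Wendle)
Eskin: 6.6  (via Dunly)
Shortest route: Dunly → Eskin = $6.6.

$6.6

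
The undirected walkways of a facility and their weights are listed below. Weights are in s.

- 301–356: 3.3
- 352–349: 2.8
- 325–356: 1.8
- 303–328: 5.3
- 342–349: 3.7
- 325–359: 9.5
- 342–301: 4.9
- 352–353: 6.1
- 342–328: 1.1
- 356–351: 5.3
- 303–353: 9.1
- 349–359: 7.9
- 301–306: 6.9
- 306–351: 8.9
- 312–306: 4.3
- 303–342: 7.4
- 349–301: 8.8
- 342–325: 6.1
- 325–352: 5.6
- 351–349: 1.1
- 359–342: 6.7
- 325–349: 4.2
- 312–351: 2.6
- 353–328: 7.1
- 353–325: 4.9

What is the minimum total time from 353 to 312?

12.6 s

Candidate routes:
353 - 352 - 349 - 351 - 312: 6.1+2.8+1.1+2.6 = 12.6
353 - 325 - 349 - 351 - 312: 4.9+4.2+1.1+2.6 = 12.8
Cheapest is 353 - 352 - 349 - 351 - 312 at 12.6 s.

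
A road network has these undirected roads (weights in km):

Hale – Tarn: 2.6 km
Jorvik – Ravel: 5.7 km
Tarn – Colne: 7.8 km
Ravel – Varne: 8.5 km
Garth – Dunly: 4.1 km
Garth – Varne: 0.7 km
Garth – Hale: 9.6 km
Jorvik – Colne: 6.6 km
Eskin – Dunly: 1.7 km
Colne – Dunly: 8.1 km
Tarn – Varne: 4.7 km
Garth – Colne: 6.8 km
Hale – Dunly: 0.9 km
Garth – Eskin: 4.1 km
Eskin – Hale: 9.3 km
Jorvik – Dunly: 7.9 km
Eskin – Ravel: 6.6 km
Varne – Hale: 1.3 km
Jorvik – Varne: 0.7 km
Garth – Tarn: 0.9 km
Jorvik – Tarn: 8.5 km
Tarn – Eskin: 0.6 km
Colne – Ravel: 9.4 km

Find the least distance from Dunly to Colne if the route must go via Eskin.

10 km

Shortest Dunly→Eskin: Dunly–Eskin = 1.7
Shortest Eskin→Colne: Eskin–Tarn–Garth–Colne = 8.3
Total via Eskin: 1.7 + 8.3 = 10 km.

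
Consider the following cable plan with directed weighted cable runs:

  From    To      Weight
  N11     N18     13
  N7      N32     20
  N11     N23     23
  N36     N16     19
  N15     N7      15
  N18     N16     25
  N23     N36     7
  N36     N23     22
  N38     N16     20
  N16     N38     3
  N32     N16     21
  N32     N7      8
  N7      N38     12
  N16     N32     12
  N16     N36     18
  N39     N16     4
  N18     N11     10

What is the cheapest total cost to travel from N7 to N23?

Settle nodes by increasing distance from N7:
N7: 0
N38: 12  (via N7)
N32: 20  (via N7)
N16: 32  (via N38)
N36: 50  (via N16)
N23: 72  (via N36)
Shortest route: N7–N38–N16–N36–N23 = 72.

72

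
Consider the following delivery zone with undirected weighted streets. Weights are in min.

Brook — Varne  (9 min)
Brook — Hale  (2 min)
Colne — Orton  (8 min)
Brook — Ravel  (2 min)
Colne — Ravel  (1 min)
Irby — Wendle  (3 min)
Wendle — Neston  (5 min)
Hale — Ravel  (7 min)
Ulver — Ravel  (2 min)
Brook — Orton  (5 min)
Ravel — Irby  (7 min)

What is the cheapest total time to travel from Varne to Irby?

Enumerating some paths:
Varne → Brook → Hale → Ravel → Irby: 9+2+7+7 = 25
Varne → Brook → Ravel → Irby: 9+2+7 = 18
Cheapest is Varne → Brook → Ravel → Irby at 18 min.

18 min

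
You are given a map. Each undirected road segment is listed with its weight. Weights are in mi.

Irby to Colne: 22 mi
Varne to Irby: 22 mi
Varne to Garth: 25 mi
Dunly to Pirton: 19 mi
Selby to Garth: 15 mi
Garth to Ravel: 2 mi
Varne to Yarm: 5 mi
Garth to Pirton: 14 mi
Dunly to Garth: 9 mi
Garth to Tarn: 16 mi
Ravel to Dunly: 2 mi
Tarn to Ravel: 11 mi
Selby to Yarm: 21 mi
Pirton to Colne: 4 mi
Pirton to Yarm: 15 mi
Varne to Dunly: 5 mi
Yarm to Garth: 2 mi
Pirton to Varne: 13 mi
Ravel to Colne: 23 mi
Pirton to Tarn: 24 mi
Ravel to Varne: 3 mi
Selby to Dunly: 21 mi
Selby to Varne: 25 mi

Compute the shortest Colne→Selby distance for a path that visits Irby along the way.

64 mi

Shortest Colne→Irby: Colne → Irby = 22
Shortest Irby→Selby: Irby → Varne → Ravel → Garth → Selby = 42
Total via Irby: 22 + 42 = 64 mi.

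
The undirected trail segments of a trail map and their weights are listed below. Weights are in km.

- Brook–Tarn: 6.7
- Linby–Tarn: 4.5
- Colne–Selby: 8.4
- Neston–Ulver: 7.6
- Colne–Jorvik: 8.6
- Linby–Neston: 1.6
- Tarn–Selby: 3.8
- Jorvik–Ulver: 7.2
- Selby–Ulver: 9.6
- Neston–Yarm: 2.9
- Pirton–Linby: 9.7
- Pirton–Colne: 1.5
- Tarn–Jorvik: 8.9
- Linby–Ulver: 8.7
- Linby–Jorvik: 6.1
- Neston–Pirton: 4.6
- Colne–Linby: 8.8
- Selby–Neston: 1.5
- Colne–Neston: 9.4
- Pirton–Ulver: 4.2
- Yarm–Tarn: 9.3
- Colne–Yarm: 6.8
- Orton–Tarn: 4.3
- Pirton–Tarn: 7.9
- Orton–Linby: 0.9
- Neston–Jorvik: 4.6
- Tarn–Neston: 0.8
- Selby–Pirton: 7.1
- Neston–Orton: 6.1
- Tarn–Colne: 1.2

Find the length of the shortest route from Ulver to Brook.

13.6 km

Settle nodes by increasing distance from Ulver:
Ulver: 0
Pirton: 4.2  (via Ulver)
Colne: 5.7  (via Pirton)
Tarn: 6.9  (via Colne)
Jorvik: 7.2  (via Ulver)
Neston: 7.6  (via Ulver)
Linby: 8.7  (via Ulver)
Selby: 9.1  (via Neston)
Orton: 9.6  (via Linby)
Yarm: 10.5  (via Neston)
Brook: 13.6  (via Tarn)
Shortest route: Ulver–Pirton–Colne–Tarn–Brook = 13.6 km.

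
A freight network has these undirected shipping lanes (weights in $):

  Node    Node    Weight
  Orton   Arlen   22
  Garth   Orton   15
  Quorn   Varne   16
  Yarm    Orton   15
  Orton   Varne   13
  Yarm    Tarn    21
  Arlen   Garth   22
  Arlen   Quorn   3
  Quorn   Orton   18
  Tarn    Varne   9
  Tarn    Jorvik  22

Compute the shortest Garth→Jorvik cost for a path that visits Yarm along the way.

Shortest Garth→Yarm: Garth → Orton → Yarm = 30
Shortest Yarm→Jorvik: Yarm → Tarn → Jorvik = 43
Total via Yarm: 30 + 43 = $73.

$73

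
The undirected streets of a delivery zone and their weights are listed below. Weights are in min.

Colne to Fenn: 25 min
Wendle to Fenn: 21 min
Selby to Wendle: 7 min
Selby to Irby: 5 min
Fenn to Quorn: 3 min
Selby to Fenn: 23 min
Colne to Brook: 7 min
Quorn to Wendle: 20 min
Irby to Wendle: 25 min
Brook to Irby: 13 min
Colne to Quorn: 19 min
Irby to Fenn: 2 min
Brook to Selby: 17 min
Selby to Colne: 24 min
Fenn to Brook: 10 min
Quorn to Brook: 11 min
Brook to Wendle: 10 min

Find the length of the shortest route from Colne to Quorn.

18 min

Candidate routes:
Colne - Brook - Fenn - Quorn: 7+10+3 = 20
Colne - Quorn: 19 = 19
Colne - Brook - Irby - Fenn - Quorn: 7+13+2+3 = 25
Colne - Brook - Quorn: 7+11 = 18
Cheapest is Colne - Brook - Quorn at 18 min.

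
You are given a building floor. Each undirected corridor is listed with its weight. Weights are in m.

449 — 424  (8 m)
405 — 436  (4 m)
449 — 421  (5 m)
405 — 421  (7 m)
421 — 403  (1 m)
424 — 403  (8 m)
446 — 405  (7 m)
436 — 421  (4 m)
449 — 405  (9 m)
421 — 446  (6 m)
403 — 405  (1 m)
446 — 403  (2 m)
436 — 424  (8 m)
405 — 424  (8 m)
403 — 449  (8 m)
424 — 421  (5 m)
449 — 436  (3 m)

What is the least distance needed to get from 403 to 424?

Shortest distances from 403:
403: 0
421: 1  (via 403)
405: 1  (via 403)
446: 2  (via 403)
436: 5  (via 421)
424: 6  (via 421)
Shortest route: 403 → 421 → 424 = 6 m.

6 m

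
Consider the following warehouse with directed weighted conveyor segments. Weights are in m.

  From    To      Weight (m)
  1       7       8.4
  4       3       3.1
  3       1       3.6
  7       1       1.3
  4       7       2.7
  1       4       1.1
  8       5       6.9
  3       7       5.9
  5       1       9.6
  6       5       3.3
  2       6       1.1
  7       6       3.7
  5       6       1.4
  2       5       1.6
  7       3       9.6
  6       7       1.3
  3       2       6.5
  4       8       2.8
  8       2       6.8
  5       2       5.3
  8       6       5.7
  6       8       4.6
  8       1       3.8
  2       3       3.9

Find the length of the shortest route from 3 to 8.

7.5 m

Settle nodes by increasing distance from 3:
3: 0
1: 3.6  (via 3)
4: 4.7  (via 1)
7: 5.9  (via 3)
2: 6.5  (via 3)
8: 7.5  (via 4)
Shortest route: 3–1–4–8 = 7.5 m.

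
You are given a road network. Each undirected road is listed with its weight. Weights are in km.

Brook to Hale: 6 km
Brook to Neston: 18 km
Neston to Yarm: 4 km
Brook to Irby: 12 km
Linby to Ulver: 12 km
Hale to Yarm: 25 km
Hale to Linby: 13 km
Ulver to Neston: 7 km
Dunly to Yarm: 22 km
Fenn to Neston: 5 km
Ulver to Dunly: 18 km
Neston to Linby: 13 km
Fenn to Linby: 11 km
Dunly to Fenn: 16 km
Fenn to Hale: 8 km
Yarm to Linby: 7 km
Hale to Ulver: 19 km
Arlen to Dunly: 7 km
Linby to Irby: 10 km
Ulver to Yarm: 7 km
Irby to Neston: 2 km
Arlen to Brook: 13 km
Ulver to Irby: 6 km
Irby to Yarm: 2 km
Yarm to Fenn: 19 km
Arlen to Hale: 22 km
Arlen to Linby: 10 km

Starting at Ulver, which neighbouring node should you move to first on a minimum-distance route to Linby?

Linby

Candidate routes:
Ulver–Irby–Yarm–Linby: 6+2+7 = 15
Ulver–Linby: 12 = 12
Ulver–Irby–Linby: 6+10 = 16
Ulver–Yarm–Linby: 7+7 = 14
The minimum is 12 km via Ulver–Linby.
So from Ulver the first move is to Linby.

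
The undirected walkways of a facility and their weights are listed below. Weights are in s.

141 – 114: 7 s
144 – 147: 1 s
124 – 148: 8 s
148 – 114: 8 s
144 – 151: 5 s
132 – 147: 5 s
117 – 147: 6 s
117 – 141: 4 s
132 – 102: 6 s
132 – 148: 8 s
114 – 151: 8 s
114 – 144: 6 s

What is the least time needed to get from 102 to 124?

22 s

Compare a few routes:
102–132–148–124: 6+8+8 = 22
102–132–147–144–114–148–124: 6+5+1+6+8+8 = 34
The minimum is 22 s via 102–132–148–124.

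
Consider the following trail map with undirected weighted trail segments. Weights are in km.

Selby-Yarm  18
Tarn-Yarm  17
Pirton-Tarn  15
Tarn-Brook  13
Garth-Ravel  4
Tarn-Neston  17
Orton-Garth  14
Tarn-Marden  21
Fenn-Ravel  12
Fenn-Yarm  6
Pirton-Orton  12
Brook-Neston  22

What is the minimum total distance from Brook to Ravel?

48 km

Shortest distances from Brook:
Brook: 0
Tarn: 13  (via Brook)
Neston: 22  (via Brook)
Pirton: 28  (via Tarn)
Yarm: 30  (via Tarn)
Marden: 34  (via Tarn)
Fenn: 36  (via Yarm)
Orton: 40  (via Pirton)
Selby: 48  (via Yarm)
Ravel: 48  (via Fenn)
Shortest route: Brook → Tarn → Yarm → Fenn → Ravel = 48 km.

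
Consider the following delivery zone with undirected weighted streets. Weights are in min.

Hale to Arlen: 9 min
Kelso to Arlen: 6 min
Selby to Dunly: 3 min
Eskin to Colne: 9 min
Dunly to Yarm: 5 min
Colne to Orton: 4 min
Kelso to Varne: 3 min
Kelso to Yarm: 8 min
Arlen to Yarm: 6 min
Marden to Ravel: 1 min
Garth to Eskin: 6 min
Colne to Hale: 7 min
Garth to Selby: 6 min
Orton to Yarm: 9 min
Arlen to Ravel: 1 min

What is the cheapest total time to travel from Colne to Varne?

Compare a few routes:
Colne–Orton–Yarm–Kelso–Varne: 4+9+8+3 = 24
Colne–Hale–Arlen–Kelso–Varne: 7+9+6+3 = 25
Colne–Orton–Yarm–Arlen–Kelso–Varne: 4+9+6+6+3 = 28
Cheapest is Colne–Orton–Yarm–Kelso–Varne at 24 min.

24 min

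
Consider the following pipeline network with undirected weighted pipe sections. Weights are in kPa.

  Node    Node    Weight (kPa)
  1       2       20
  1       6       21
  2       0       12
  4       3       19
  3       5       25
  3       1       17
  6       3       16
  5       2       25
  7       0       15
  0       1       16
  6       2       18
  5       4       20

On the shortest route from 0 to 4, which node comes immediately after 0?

Candidate routes:
0–2–1–3–4: 12+20+17+19 = 68
0–2–6–3–4: 12+18+16+19 = 65
0–2–5–4: 12+25+20 = 57
0–1–3–4: 16+17+19 = 52
Cheapest is 0–1–3–4 at 52 kPa.
So from 0 the first move is to 1.

1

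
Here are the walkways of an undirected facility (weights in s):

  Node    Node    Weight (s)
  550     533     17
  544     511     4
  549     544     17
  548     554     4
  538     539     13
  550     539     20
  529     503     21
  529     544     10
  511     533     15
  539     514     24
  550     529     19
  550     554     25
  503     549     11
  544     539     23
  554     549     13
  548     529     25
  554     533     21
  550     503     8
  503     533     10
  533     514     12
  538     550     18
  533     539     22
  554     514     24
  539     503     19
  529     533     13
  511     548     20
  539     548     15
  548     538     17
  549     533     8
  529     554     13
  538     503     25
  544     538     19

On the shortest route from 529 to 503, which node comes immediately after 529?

Enumerating some paths:
529 - 503: 21 = 21
529 - 533 - 503: 13+10 = 23
529 - 533 - 549 - 503: 13+8+11 = 32
529 - 550 - 503: 19+8 = 27
The minimum is 21 s via 529 - 503.
So from 529 the first move is to 503.

503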